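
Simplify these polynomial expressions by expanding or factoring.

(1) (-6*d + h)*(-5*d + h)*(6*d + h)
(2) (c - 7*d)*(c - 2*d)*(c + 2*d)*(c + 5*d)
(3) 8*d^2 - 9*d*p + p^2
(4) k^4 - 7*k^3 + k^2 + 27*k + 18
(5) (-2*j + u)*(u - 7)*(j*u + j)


(1) = 180*d^3 - 36*d^2*h - 5*d*h^2 + h^3
(2) = c^4 - 2*c^3*d - 39*c^2*d^2 + 8*c*d^3 + 140*d^4
(3) = (-8*d + p)*(-d + p)
(4) = (k - 6)*(k - 3)*(k + 1)^2
(5) = -2*j^2*u^2 + 12*j^2*u + 14*j^2 + j*u^3 - 6*j*u^2 - 7*j*u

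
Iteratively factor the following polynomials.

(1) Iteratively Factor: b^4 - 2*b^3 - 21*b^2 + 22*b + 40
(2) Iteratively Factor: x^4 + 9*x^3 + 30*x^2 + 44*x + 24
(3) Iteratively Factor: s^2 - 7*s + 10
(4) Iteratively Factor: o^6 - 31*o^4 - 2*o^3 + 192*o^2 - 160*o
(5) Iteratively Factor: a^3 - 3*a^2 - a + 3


(1) = (b + 4)*(b^3 - 6*b^2 + 3*b + 10) = (b - 5)*(b + 4)*(b^2 - b - 2) = (b - 5)*(b - 2)*(b + 4)*(b + 1)
(2) = (x + 3)*(x^3 + 6*x^2 + 12*x + 8) = (x + 2)*(x + 3)*(x^2 + 4*x + 4) = (x + 2)^2*(x + 3)*(x + 2)
(3) = (s - 2)*(s - 5)
(4) = (o + 4)*(o^5 - 4*o^4 - 15*o^3 + 58*o^2 - 40*o) = (o - 5)*(o + 4)*(o^4 + o^3 - 10*o^2 + 8*o) = (o - 5)*(o - 1)*(o + 4)*(o^3 + 2*o^2 - 8*o) = (o - 5)*(o - 1)*(o + 4)^2*(o^2 - 2*o) = o*(o - 5)*(o - 1)*(o + 4)^2*(o - 2)
(5) = (a - 3)*(a^2 - 1) = (a - 3)*(a - 1)*(a + 1)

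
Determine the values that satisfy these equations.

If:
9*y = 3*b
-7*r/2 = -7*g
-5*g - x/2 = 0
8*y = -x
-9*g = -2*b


Then:
b = 0
g = 0
r = 0
x = 0
y = 0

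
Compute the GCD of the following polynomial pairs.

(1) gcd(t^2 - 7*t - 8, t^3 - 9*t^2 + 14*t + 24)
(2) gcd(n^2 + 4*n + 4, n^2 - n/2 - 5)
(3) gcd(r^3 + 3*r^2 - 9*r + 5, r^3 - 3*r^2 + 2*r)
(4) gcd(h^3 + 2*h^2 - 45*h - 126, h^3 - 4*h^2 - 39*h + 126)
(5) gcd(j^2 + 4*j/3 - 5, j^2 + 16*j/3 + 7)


(1) = gcd((t - 8)*(t + 1), (t - 6)*(t - 4)*(t + 1)) = t + 1
(2) = n + 2
(3) = r - 1
(4) = gcd((h - 7)*(h + 3)*(h + 6), (h - 7)*(h - 3)*(h + 6)) = h^2 - h - 42
(5) = gcd((j - 5/3)*(j + 3), (j + 7/3)*(j + 3)) = j + 3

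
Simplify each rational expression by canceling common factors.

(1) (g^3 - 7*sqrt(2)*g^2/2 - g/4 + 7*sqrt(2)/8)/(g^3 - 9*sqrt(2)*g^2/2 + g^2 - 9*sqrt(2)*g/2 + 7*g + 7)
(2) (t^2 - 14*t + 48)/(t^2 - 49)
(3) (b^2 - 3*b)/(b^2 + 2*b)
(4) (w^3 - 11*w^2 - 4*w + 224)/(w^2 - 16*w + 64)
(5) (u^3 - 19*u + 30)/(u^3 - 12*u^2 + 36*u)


(1) = (16*g^2 - 4)/(16*g^2 + g*(16 - 16*sqrt(2)) - 16*sqrt(2))
(2) = (t^2 - 14*t + 48)/(t^2 - 49)
(3) = (b - 3)/(b + 2)
(4) = (w^2 - 3*w - 28)/(w - 8)
(5) = (u^3 - 19*u + 30)/(u^3 - 12*u^2 + 36*u)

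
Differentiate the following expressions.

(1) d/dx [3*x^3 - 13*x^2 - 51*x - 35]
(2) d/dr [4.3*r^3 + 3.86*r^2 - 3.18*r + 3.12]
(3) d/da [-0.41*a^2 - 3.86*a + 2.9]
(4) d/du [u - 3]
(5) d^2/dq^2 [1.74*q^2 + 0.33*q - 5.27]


(1) = 9*x^2 - 26*x - 51
(2) = 12.9*r^2 + 7.72*r - 3.18
(3) = -0.82*a - 3.86
(4) = 1
(5) = 3.48000000000000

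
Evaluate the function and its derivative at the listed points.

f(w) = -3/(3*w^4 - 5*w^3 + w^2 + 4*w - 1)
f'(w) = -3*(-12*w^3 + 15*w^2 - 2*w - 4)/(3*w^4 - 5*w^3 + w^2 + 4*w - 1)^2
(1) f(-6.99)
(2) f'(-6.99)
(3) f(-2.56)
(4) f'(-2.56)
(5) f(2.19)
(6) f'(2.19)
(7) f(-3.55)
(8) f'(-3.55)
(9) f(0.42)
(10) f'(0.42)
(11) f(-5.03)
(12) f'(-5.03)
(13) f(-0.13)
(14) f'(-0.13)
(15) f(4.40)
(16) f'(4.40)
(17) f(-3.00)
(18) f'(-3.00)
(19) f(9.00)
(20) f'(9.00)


(1) = -0.00
(2) = -0.00
(3) = -0.01
(4) = -0.02
(5) = -0.10
(6) = 0.22
(7) = -0.00
(8) = -0.00
(9) = -5.18
(10) = 27.56
(11) = -0.00
(12) = -0.00
(13) = 2.01
(14) = 4.67
(15) = -0.00
(16) = 0.00
(17) = -0.01
(18) = -0.01
(19) = -0.00
(20) = 0.00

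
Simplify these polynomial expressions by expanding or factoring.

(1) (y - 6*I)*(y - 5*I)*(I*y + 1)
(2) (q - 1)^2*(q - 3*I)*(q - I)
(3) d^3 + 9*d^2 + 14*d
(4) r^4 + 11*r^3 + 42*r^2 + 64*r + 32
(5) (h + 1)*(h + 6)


(1) = I*y^3 + 12*y^2 - 41*I*y - 30
(2) = q^4 - 2*q^3 - 4*I*q^3 - 2*q^2 + 8*I*q^2 + 6*q - 4*I*q - 3
(3) = d*(d + 2)*(d + 7)
(4) = (r + 1)*(r + 2)*(r + 4)^2
(5) = h^2 + 7*h + 6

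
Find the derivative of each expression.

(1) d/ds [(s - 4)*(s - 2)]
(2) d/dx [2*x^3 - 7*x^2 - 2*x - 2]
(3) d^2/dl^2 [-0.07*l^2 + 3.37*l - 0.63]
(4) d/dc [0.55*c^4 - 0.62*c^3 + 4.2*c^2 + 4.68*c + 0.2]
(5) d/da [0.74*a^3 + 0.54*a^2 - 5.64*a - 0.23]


(1) = 2*s - 6
(2) = 6*x^2 - 14*x - 2
(3) = -0.140000000000000
(4) = 2.2*c^3 - 1.86*c^2 + 8.4*c + 4.68
(5) = 2.22*a^2 + 1.08*a - 5.64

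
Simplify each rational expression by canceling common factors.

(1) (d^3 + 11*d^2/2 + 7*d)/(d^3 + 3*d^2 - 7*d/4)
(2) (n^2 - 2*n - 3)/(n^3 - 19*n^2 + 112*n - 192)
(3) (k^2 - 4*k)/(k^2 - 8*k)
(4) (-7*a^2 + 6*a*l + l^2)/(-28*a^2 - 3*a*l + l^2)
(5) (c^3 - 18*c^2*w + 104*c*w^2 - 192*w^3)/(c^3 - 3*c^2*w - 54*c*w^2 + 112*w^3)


(1) = (2*d + 4)/(2*d - 1)
(2) = (n + 1)/(n^2 - 16*n + 64)
(3) = (k - 4)/(k - 8)
(4) = (7*a^2 - 6*a*l - l^2)/(28*a^2 + 3*a*l - l^2)
(5) = (-c^2 + 10*c*w - 24*w^2)/(-c^2 - 5*c*w + 14*w^2)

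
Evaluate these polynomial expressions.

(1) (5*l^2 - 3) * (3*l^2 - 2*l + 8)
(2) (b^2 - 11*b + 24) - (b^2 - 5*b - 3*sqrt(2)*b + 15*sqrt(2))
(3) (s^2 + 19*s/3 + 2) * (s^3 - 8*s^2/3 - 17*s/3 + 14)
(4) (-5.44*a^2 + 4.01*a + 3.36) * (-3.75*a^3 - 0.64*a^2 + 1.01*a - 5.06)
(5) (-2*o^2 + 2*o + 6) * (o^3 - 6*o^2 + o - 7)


(1) = 15*l^4 - 10*l^3 + 31*l^2 + 6*l - 24
(2) = -6*b + 3*sqrt(2)*b - 15*sqrt(2) + 24
(3) = s^5 + 11*s^4/3 - 185*s^3/9 - 245*s^2/9 + 232*s/3 + 28
(4) = 20.4*a^5 - 11.5559*a^4 - 20.6608*a^3 + 29.4261*a^2 - 16.897*a - 17.0016
(5) = -2*o^5 + 14*o^4 - 8*o^3 - 20*o^2 - 8*o - 42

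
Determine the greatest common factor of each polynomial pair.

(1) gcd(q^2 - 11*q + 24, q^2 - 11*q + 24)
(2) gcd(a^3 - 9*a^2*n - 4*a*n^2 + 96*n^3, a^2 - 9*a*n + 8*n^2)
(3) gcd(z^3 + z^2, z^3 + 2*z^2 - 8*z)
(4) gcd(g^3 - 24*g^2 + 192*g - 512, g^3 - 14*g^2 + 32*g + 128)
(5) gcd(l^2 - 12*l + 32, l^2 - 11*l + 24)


(1) = q^2 - 11*q + 24
(2) = a - 8*n
(3) = gcd(z^2*(z + 1), z*(z - 2)*(z + 4)) = z
(4) = gcd((g - 8)^3, (g - 8)^2*(g + 2)) = g^2 - 16*g + 64
(5) = gcd((l - 8)*(l - 4), (l - 8)*(l - 3)) = l - 8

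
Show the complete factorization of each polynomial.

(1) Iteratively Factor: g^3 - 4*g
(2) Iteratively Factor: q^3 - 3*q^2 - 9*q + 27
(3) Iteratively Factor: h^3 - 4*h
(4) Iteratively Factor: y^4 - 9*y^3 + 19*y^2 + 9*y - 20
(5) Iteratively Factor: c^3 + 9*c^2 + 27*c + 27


(1) = (g)*(g^2 - 4) = g*(g + 2)*(g - 2)
(2) = (q + 3)*(q^2 - 6*q + 9) = (q - 3)*(q + 3)*(q - 3)
(3) = (h)*(h^2 - 4) = h*(h - 2)*(h + 2)
(4) = (y - 1)*(y^3 - 8*y^2 + 11*y + 20) = (y - 4)*(y - 1)*(y^2 - 4*y - 5) = (y - 4)*(y - 1)*(y + 1)*(y - 5)
(5) = (c + 3)*(c^2 + 6*c + 9) = (c + 3)^2*(c + 3)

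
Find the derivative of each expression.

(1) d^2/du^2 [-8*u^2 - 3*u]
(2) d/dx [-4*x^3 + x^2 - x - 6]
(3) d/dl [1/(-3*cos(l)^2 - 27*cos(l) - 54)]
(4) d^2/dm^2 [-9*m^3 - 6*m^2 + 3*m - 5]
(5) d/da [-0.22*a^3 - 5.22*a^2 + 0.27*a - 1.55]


(1) = -16
(2) = -12*x^2 + 2*x - 1
(3) = -(2*cos(l) + 9)*sin(l)/(3*(cos(l)^2 + 9*cos(l) + 18)^2)
(4) = -54*m - 12
(5) = -0.66*a^2 - 10.44*a + 0.27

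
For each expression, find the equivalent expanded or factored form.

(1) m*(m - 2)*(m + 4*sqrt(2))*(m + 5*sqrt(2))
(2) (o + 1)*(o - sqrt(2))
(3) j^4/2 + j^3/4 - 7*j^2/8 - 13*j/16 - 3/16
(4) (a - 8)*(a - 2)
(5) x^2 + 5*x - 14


(1) = m^4 - 2*m^3 + 9*sqrt(2)*m^3 - 18*sqrt(2)*m^2 + 40*m^2 - 80*m
(2) = o^2 - sqrt(2)*o + o - sqrt(2)
(3) = (j/2 + 1/2)*(j - 3/2)*(j + 1/2)^2
(4) = a^2 - 10*a + 16
(5) = (x - 2)*(x + 7)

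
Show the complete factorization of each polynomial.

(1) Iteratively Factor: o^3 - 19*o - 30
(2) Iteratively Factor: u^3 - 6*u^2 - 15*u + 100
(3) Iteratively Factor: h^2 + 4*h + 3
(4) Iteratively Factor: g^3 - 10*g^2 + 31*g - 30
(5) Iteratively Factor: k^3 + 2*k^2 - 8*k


(1) = (o - 5)*(o^2 + 5*o + 6) = (o - 5)*(o + 2)*(o + 3)
(2) = (u + 4)*(u^2 - 10*u + 25) = (u - 5)*(u + 4)*(u - 5)
(3) = (h + 1)*(h + 3)
(4) = (g - 2)*(g^2 - 8*g + 15) = (g - 5)*(g - 2)*(g - 3)
(5) = (k + 4)*(k^2 - 2*k) = k*(k + 4)*(k - 2)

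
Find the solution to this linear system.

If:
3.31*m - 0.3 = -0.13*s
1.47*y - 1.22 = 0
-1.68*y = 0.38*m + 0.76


Then:
m = -5.67
s = 146.65
y = 0.83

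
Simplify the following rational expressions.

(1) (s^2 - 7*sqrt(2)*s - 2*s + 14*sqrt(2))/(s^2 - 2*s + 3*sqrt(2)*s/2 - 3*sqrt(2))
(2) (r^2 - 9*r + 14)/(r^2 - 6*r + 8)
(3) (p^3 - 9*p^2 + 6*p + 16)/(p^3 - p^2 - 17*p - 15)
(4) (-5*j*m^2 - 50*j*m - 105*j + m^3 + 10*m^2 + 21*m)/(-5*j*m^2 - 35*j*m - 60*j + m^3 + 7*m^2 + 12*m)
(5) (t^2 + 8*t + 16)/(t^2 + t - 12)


(1) = (2*s - 14*sqrt(2))/(2*s + 3*sqrt(2))
(2) = (r - 7)/(r - 4)
(3) = (p^2 - 10*p + 16)/(p^2 - 2*p - 15)
(4) = (m + 7)/(m + 4)
(5) = (t + 4)/(t - 3)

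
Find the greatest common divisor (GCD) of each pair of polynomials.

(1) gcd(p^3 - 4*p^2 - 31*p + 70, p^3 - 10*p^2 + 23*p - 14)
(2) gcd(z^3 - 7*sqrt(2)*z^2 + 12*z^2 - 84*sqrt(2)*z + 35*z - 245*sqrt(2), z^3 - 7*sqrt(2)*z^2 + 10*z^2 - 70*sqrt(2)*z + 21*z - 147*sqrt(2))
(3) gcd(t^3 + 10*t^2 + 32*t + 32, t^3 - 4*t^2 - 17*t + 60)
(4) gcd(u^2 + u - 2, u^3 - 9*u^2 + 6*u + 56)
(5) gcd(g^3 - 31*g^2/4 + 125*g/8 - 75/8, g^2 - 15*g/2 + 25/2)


(1) = p^2 - 9*p + 14
(2) = z^2 + z*(7 - 7*sqrt(2)) - 49*sqrt(2)
(3) = t + 4
(4) = u + 2
(5) = gcd((g - 5)*(g - 3/2)*(g - 5/4), (g - 5)*(g - 5/2)) = g - 5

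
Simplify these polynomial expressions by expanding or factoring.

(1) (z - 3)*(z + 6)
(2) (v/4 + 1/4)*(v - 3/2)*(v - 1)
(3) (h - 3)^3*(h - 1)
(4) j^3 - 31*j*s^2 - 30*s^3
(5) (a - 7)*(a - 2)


(1) = z^2 + 3*z - 18
(2) = v^3/4 - 3*v^2/8 - v/4 + 3/8
(3) = h^4 - 10*h^3 + 36*h^2 - 54*h + 27
(4) = (j - 6*s)*(j + s)*(j + 5*s)
(5) = a^2 - 9*a + 14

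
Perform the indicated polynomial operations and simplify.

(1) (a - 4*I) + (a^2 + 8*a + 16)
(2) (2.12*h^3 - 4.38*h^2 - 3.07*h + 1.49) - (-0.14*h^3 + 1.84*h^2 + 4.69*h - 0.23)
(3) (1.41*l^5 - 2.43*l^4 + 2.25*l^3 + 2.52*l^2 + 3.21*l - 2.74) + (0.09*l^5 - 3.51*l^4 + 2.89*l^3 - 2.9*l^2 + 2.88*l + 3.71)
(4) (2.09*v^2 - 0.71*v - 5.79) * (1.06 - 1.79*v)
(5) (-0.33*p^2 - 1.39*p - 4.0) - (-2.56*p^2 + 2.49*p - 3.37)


(1) = a^2 + 9*a + 16 - 4*I
(2) = 2.26*h^3 - 6.22*h^2 - 7.76*h + 1.72
(3) = 1.5*l^5 - 5.94*l^4 + 5.14*l^3 - 0.38*l^2 + 6.09*l + 0.97
(4) = -3.7411*v^3 + 3.4863*v^2 + 9.6115*v - 6.1374
(5) = 2.23*p^2 - 3.88*p - 0.63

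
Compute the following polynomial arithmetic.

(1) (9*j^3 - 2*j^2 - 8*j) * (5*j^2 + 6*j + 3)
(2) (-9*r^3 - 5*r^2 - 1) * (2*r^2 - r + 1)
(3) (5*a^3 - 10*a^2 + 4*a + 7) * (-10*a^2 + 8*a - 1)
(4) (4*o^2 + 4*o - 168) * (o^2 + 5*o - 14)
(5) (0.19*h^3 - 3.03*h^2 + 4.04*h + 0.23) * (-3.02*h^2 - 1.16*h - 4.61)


(1) = 45*j^5 + 44*j^4 - 25*j^3 - 54*j^2 - 24*j
(2) = -18*r^5 - r^4 - 4*r^3 - 7*r^2 + r - 1
(3) = -50*a^5 + 140*a^4 - 125*a^3 - 28*a^2 + 52*a - 7
(4) = 4*o^4 + 24*o^3 - 204*o^2 - 896*o + 2352
(5) = -0.5738*h^5 + 8.9302*h^4 - 9.5619*h^3 + 8.5873*h^2 - 18.8912*h - 1.0603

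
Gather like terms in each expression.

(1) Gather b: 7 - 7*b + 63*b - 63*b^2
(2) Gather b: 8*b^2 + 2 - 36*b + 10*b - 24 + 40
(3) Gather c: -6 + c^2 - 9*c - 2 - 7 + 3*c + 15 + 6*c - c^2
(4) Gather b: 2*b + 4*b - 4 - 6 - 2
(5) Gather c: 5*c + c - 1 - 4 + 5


(1) = -63*b^2 + 56*b + 7
(2) = 8*b^2 - 26*b + 18
(3) = 0
(4) = 6*b - 12
(5) = 6*c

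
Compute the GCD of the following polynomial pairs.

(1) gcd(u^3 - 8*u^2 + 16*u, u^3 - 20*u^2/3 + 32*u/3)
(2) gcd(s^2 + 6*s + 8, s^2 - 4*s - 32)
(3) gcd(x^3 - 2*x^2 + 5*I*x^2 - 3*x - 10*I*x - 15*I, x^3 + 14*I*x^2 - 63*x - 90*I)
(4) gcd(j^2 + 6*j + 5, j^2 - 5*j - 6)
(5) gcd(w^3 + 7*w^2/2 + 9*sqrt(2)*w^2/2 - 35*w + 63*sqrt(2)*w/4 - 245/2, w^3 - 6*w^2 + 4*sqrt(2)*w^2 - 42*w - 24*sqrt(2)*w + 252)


(1) = gcd(u*(u - 4)^2, u*(u - 4)*(u - 8/3)) = u^2 - 4*u
(2) = gcd((s + 2)*(s + 4), (s - 8)*(s + 4)) = s + 4
(3) = x + 5*I
(4) = j + 1
(5) = gcd((w + 7/2)*(w - 5*sqrt(2)/2)*(w + 7*sqrt(2)), (w - 6)*(w - 3*sqrt(2))*(w + 7*sqrt(2))) = w + 7*sqrt(2)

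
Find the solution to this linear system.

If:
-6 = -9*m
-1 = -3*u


Then:
m = 2/3
u = 1/3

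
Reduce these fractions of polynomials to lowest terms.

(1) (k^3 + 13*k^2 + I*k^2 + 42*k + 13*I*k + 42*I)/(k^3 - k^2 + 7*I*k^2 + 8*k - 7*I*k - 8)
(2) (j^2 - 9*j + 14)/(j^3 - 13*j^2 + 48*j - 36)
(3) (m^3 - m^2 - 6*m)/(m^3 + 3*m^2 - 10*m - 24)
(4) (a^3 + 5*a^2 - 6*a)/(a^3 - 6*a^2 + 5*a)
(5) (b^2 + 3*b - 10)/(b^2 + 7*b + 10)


(1) = (k^3 + k^2*(13 + I) + k*(42 + 13*I) + 42*I)/(k^3 + k^2*(-1 + 7*I) + k*(8 - 7*I) - 8)
(2) = (j^2 - 9*j + 14)/(j^3 - 13*j^2 + 48*j - 36)
(3) = m/(m + 4)
(4) = (a + 6)/(a - 5)
(5) = (b - 2)/(b + 2)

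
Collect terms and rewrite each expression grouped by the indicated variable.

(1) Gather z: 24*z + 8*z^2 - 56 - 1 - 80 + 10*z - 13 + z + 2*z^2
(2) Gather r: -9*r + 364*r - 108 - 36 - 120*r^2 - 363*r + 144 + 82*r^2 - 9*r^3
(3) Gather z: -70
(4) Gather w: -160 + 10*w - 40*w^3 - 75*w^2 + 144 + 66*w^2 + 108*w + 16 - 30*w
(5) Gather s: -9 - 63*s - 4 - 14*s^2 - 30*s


(1) = 10*z^2 + 35*z - 150
(2) = -9*r^3 - 38*r^2 - 8*r
(3) = -70
(4) = -40*w^3 - 9*w^2 + 88*w
(5) = -14*s^2 - 93*s - 13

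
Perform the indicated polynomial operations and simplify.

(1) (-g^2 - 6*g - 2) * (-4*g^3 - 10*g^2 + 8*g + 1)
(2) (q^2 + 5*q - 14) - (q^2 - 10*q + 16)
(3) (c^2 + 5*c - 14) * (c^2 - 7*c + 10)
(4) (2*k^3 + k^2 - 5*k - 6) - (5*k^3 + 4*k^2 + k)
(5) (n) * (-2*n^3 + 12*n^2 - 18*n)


(1) = 4*g^5 + 34*g^4 + 60*g^3 - 29*g^2 - 22*g - 2
(2) = 15*q - 30
(3) = c^4 - 2*c^3 - 39*c^2 + 148*c - 140
(4) = -3*k^3 - 3*k^2 - 6*k - 6
(5) = -2*n^4 + 12*n^3 - 18*n^2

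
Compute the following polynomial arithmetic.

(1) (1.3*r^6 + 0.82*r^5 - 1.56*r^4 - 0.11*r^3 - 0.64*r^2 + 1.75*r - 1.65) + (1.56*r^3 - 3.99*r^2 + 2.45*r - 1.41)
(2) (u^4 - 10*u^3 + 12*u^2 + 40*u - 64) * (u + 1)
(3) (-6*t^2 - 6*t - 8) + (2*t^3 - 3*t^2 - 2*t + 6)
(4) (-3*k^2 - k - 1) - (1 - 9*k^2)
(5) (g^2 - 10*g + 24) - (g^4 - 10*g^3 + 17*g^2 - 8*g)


(1) = 1.3*r^6 + 0.82*r^5 - 1.56*r^4 + 1.45*r^3 - 4.63*r^2 + 4.2*r - 3.06
(2) = u^5 - 9*u^4 + 2*u^3 + 52*u^2 - 24*u - 64
(3) = 2*t^3 - 9*t^2 - 8*t - 2
(4) = 6*k^2 - k - 2
(5) = -g^4 + 10*g^3 - 16*g^2 - 2*g + 24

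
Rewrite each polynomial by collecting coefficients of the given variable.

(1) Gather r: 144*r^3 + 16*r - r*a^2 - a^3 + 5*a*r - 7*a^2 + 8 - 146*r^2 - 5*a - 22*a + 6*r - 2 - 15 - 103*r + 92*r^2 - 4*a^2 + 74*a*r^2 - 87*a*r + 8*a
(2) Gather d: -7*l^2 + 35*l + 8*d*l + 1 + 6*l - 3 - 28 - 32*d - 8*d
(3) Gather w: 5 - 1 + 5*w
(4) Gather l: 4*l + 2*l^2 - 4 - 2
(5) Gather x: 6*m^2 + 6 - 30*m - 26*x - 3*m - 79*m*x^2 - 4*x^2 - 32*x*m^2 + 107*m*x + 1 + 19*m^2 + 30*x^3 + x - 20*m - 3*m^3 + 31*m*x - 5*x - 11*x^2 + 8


(1) = -a^3 - 11*a^2 - 19*a + 144*r^3 + r^2*(74*a - 54) + r*(-a^2 - 82*a - 81) - 9
(2) = d*(8*l - 40) - 7*l^2 + 41*l - 30
(3) = 5*w + 4
(4) = 2*l^2 + 4*l - 6
(5) = -3*m^3 + 25*m^2 - 53*m + 30*x^3 + x^2*(-79*m - 15) + x*(-32*m^2 + 138*m - 30) + 15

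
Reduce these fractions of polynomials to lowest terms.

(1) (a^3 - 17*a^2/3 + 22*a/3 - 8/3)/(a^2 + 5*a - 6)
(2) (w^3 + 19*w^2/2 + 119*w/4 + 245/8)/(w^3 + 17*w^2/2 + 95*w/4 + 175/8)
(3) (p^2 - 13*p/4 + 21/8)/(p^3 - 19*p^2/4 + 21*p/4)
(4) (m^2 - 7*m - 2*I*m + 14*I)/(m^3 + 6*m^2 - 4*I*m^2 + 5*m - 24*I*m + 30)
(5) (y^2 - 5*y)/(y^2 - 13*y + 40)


(1) = (3*a^2 - 14*a + 8)/(3*a + 18)
(2) = (2*w + 7)/(2*w + 5)
(3) = (2*p - 3)/(2*p^2 - 6*p)
(4) = (m^2 + m*(-7 - 2*I) + 14*I)/(m^3 + m^2*(6 - 4*I) + m*(5 - 24*I) + 30)
(5) = y/(y - 8)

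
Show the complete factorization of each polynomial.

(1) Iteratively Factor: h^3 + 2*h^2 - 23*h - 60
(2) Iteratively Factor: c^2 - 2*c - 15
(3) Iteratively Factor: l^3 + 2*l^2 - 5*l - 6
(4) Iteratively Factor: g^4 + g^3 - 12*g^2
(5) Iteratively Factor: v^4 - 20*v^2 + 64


(1) = (h + 3)*(h^2 - h - 20) = (h - 5)*(h + 3)*(h + 4)
(2) = (c - 5)*(c + 3)
(3) = (l + 3)*(l^2 - l - 2) = (l + 1)*(l + 3)*(l - 2)
(4) = (g)*(g^3 + g^2 - 12*g) = g*(g + 4)*(g^2 - 3*g) = g*(g - 3)*(g + 4)*(g)
(5) = (v + 2)*(v^3 - 2*v^2 - 16*v + 32) = (v - 2)*(v + 2)*(v^2 - 16) = (v - 4)*(v - 2)*(v + 2)*(v + 4)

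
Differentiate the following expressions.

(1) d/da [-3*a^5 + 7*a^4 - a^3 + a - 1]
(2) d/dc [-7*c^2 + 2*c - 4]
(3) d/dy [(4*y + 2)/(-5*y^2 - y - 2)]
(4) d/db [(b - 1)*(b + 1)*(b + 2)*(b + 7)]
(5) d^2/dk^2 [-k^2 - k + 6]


(1) = -15*a^4 + 28*a^3 - 3*a^2 + 1
(2) = 2 - 14*c
(3) = 2*(10*y^2 + 10*y - 3)/(25*y^4 + 10*y^3 + 21*y^2 + 4*y + 4)
(4) = 4*b^3 + 27*b^2 + 26*b - 9
(5) = -2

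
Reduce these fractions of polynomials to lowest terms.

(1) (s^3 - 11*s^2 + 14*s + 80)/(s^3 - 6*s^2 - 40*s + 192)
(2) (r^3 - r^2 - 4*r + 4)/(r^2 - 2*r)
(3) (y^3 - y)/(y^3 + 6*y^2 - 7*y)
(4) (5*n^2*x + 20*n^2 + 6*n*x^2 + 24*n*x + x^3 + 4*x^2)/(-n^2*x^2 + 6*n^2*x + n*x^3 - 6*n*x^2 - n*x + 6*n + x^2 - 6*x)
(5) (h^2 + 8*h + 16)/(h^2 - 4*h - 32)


(1) = (s^2 - 3*s - 10)/(s^2 + 2*s - 24)
(2) = (r^2 + r - 2)/r
(3) = (y + 1)/(y + 7)
(4) = (5*n^2*x + 20*n^2 + 6*n*x^2 + 24*n*x + x^3 + 4*x^2)/(-n^2*x^2 + 6*n^2*x + n*x^3 - 6*n*x^2 - n*x + 6*n + x^2 - 6*x)
(5) = (h + 4)/(h - 8)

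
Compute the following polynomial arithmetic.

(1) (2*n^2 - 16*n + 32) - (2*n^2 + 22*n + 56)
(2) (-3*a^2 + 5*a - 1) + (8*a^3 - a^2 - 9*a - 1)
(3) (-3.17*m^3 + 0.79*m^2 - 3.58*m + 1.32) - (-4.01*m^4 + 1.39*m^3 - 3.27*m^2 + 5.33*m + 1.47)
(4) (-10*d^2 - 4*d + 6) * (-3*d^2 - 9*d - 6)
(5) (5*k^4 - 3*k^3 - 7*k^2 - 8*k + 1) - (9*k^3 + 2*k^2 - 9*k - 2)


(1) = -38*n - 24
(2) = 8*a^3 - 4*a^2 - 4*a - 2
(3) = 4.01*m^4 - 4.56*m^3 + 4.06*m^2 - 8.91*m - 0.15
(4) = 30*d^4 + 102*d^3 + 78*d^2 - 30*d - 36
(5) = 5*k^4 - 12*k^3 - 9*k^2 + k + 3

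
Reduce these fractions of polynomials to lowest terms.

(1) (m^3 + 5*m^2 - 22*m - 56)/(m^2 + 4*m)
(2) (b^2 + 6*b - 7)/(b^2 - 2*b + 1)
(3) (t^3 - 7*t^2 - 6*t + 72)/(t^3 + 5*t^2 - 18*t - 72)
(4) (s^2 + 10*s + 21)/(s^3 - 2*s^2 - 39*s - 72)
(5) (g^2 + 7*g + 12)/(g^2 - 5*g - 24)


(1) = (m^3 + 5*m^2 - 22*m - 56)/(m^2 + 4*m)
(2) = (b + 7)/(b - 1)
(3) = (t - 6)/(t + 6)
(4) = (s + 7)/(s^2 - 5*s - 24)
(5) = (g + 4)/(g - 8)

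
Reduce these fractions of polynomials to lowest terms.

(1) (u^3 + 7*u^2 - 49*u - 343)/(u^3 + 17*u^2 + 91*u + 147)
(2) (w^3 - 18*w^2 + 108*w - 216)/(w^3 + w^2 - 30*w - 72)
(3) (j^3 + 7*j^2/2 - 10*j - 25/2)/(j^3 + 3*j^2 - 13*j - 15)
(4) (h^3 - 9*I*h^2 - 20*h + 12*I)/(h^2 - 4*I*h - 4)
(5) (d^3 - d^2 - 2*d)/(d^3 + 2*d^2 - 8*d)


(1) = (u - 7)/(u + 3)
(2) = (w^2 - 12*w + 36)/(w^2 + 7*w + 12)
(3) = (2*j - 5)/(2*j - 6)
(4) = (h^2 - 7*I*h - 6)/(h - 2*I)
(5) = (d + 1)/(d + 4)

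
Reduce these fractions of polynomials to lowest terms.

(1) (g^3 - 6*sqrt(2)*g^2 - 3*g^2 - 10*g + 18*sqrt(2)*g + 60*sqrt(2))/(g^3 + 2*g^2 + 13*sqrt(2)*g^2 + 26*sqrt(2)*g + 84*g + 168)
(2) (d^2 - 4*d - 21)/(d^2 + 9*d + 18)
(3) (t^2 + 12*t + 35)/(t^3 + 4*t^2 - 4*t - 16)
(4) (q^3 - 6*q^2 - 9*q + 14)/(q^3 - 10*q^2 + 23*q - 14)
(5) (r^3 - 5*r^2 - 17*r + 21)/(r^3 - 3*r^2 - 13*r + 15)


(1) = (g^2 + g*(-6*sqrt(2) - 5) + 30*sqrt(2))/(g^2 + 13*sqrt(2)*g + 84)
(2) = (d - 7)/(d + 6)
(3) = (t^2 + 12*t + 35)/(t^3 + 4*t^2 - 4*t - 16)
(4) = (q + 2)/(q - 2)
(5) = (r - 7)/(r - 5)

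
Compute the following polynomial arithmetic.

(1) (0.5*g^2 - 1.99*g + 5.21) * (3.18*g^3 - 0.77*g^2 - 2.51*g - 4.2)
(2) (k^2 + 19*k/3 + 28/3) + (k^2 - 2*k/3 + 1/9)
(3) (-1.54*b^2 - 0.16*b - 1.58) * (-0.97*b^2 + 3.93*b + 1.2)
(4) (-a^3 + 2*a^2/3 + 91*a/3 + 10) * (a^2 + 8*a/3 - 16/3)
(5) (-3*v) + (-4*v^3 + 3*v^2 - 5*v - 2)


(1) = 1.59*g^5 - 6.7132*g^4 + 16.8451*g^3 - 1.1168*g^2 - 4.7191*g - 21.882
(2) = 2*k^2 + 17*k/3 + 85/9
(3) = 1.4938*b^4 - 5.897*b^3 - 0.9442*b^2 - 6.4014*b - 1.896
(4) = -a^5 - 2*a^4 + 337*a^3/9 + 262*a^2/3 - 1216*a/9 - 160/3
(5) = -4*v^3 + 3*v^2 - 8*v - 2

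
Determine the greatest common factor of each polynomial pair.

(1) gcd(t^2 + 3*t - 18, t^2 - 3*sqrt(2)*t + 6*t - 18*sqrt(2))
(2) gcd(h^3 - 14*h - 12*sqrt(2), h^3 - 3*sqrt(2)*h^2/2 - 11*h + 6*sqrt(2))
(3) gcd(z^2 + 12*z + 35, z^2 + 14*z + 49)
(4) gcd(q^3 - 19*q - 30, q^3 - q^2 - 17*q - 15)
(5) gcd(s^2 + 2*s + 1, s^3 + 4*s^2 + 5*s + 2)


(1) = gcd((t - 3)*(t + 6), (t + 6)*(t - 3*sqrt(2))) = t + 6
(2) = gcd((h - 3*sqrt(2))*(h + sqrt(2))*(h + 2*sqrt(2)), (h - 3*sqrt(2))*(h - sqrt(2)/2)*(h + 2*sqrt(2))) = h^2 - sqrt(2)*h - 12
(3) = gcd((z + 5)*(z + 7), (z + 7)^2) = z + 7
(4) = gcd((q - 5)*(q + 2)*(q + 3), (q - 5)*(q + 1)*(q + 3)) = q^2 - 2*q - 15
(5) = gcd((s + 1)^2, (s + 1)^2*(s + 2)) = s^2 + 2*s + 1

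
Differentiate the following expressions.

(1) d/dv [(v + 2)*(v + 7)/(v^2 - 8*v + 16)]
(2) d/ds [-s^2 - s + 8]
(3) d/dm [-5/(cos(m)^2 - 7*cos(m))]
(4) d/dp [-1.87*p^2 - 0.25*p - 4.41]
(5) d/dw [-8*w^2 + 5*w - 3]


(1) = (-17*v - 64)/(v^3 - 12*v^2 + 48*v - 64)
(2) = -2*s - 1
(3) = 5*(7 - 2*cos(m))*sin(m)/((cos(m) - 7)^2*cos(m)^2)
(4) = -3.74*p - 0.25
(5) = 5 - 16*w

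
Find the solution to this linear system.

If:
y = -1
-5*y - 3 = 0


Then:
No Solution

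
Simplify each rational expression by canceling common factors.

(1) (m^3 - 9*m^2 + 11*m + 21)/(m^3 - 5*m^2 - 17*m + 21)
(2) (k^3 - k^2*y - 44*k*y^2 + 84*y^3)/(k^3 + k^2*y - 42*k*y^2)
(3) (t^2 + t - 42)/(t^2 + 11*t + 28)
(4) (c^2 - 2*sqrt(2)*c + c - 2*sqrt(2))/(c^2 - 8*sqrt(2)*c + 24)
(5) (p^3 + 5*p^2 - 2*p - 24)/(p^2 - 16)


(1) = (m^2 - 2*m - 3)/(m^2 + 2*m - 3)
(2) = (k - 2*y)/k
(3) = (t - 6)/(t + 4)
(4) = (c + 1)/(c - 6*sqrt(2))
(5) = (p^2 + p - 6)/(p - 4)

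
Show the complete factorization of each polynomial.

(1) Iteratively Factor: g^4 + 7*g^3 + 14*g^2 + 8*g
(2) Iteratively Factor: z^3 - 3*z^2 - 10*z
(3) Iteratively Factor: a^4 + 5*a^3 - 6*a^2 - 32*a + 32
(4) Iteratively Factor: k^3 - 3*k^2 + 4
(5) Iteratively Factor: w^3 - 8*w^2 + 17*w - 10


(1) = (g + 1)*(g^3 + 6*g^2 + 8*g) = g*(g + 1)*(g^2 + 6*g + 8) = g*(g + 1)*(g + 2)*(g + 4)
(2) = (z)*(z^2 - 3*z - 10) = z*(z + 2)*(z - 5)
(3) = (a - 2)*(a^3 + 7*a^2 + 8*a - 16) = (a - 2)*(a + 4)*(a^2 + 3*a - 4) = (a - 2)*(a - 1)*(a + 4)*(a + 4)
(4) = (k - 2)*(k^2 - k - 2) = (k - 2)^2*(k + 1)
(5) = (w - 2)*(w^2 - 6*w + 5) = (w - 5)*(w - 2)*(w - 1)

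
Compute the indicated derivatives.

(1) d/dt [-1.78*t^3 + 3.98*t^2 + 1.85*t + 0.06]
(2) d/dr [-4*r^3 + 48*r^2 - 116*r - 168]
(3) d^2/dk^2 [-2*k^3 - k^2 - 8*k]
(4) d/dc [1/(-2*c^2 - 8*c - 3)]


(1) = -5.34*t^2 + 7.96*t + 1.85
(2) = -12*r^2 + 96*r - 116
(3) = -12*k - 2
(4) = 4*(c + 2)/(2*c^2 + 8*c + 3)^2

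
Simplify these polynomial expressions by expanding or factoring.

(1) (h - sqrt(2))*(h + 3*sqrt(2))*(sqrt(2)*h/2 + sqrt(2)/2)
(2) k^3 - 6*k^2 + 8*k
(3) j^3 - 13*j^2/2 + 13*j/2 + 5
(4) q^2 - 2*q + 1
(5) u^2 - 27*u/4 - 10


(1) = sqrt(2)*h^3/2 + sqrt(2)*h^2/2 + 2*h^2 - 3*sqrt(2)*h + 2*h - 3*sqrt(2)
(2) = k*(k - 4)*(k - 2)
(3) = (j - 5)*(j - 2)*(j + 1/2)
(4) = (q - 1)^2
(5) = (u - 8)*(u + 5/4)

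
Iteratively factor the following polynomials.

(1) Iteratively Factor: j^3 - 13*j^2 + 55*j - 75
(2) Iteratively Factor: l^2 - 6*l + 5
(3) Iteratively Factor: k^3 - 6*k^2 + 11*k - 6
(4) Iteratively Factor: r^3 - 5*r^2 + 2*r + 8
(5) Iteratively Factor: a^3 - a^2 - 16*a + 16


(1) = (j - 5)*(j^2 - 8*j + 15) = (j - 5)^2*(j - 3)
(2) = (l - 5)*(l - 1)
(3) = (k - 3)*(k^2 - 3*k + 2) = (k - 3)*(k - 2)*(k - 1)
(4) = (r + 1)*(r^2 - 6*r + 8) = (r - 2)*(r + 1)*(r - 4)
(5) = (a - 4)*(a^2 + 3*a - 4) = (a - 4)*(a + 4)*(a - 1)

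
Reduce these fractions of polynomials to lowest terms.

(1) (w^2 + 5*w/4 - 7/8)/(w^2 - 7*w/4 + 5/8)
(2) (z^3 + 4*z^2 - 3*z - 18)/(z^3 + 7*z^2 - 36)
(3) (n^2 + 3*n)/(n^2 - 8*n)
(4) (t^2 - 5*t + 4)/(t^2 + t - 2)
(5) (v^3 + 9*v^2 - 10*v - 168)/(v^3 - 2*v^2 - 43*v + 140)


(1) = (4*w + 7)/(4*w - 5)
(2) = (z + 3)/(z + 6)
(3) = (n + 3)/(n - 8)
(4) = (t - 4)/(t + 2)
(5) = (v + 6)/(v - 5)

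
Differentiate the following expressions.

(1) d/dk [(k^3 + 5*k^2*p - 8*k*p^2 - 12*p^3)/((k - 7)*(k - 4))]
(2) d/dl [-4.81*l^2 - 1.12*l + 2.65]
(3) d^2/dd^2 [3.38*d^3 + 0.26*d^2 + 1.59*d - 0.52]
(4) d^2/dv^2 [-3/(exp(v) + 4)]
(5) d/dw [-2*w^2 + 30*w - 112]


(1) = (k^4 - 22*k^3 + 8*k^2*p^2 - 55*k^2*p + 84*k^2 + 24*k*p^3 + 280*k*p - 132*p^3 - 224*p^2)/(k^4 - 22*k^3 + 177*k^2 - 616*k + 784)
(2) = -9.62*l - 1.12
(3) = 20.28*d + 0.52
(4) = 3*(4 - exp(v))*exp(v)/(exp(v) + 4)^3
(5) = 30 - 4*w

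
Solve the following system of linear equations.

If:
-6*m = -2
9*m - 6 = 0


Then:
No Solution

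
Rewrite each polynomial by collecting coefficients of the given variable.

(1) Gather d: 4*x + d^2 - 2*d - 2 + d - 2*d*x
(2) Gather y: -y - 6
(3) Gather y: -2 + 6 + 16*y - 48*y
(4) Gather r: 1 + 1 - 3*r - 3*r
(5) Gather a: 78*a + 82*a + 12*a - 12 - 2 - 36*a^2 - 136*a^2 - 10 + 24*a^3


(1) = d^2 + d*(-2*x - 1) + 4*x - 2
(2) = -y - 6
(3) = 4 - 32*y
(4) = 2 - 6*r
(5) = 24*a^3 - 172*a^2 + 172*a - 24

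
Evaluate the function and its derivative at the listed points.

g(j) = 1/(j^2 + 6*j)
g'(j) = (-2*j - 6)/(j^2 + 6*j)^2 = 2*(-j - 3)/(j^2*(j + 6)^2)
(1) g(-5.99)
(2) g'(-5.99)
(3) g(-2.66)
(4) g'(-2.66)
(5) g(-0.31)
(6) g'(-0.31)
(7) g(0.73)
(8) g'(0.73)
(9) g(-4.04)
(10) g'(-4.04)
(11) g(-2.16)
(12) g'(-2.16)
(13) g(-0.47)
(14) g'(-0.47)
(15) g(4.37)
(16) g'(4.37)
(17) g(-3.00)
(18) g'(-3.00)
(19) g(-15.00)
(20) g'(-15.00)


(1) = -16.69
(2) = 1666.66
(3) = -0.11
(4) = -0.01
(5) = -0.57
(6) = -1.73
(7) = 0.20
(8) = -0.31
(9) = -0.13
(10) = 0.03
(11) = -0.12
(12) = -0.02
(13) = -0.38
(14) = -0.75
(15) = 0.02
(16) = -0.01
(17) = -0.11
(18) = 0.00
(19) = 0.01
(20) = 0.00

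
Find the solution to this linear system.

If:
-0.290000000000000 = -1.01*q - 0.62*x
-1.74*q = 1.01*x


Then:
q = -4.99
x = 8.60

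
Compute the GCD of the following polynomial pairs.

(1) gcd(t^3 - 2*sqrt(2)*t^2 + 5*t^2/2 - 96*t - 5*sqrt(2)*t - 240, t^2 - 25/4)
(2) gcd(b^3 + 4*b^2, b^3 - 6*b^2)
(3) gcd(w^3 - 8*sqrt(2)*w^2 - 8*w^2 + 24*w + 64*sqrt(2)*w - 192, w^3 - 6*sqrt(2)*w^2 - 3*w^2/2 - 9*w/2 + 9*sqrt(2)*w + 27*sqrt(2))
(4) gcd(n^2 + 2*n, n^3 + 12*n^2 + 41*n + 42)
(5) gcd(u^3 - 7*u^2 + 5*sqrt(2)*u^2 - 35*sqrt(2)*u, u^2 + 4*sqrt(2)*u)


(1) = gcd((t + 5/2)*(t - 8*sqrt(2))*(t + 6*sqrt(2)), (t - 5/2)*(t + 5/2)) = t + 5/2
(2) = b^2
(3) = w - 6*sqrt(2)
(4) = n + 2
(5) = u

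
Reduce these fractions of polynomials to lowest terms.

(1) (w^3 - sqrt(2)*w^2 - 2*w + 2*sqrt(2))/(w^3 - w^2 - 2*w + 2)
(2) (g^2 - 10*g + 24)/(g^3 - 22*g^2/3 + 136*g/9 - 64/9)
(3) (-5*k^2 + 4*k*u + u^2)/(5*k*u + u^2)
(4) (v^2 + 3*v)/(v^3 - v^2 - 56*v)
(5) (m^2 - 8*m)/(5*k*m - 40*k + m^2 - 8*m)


(1) = (w - sqrt(2))/(w - 1)
(2) = (9*g - 54)/(9*g^2 - 30*g + 16)
(3) = (-k + u)/u
(4) = (v + 3)/(v^2 - v - 56)
(5) = m/(5*k + m)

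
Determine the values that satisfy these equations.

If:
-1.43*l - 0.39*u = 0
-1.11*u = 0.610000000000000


Then:
l = 0.15
u = -0.55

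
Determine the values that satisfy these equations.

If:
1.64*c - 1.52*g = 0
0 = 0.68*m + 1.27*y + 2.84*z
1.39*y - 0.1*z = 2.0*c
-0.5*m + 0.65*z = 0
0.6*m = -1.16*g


Then:
c = 0.00
g = 0.00
m = 0.00
y = 0.00
z = 0.00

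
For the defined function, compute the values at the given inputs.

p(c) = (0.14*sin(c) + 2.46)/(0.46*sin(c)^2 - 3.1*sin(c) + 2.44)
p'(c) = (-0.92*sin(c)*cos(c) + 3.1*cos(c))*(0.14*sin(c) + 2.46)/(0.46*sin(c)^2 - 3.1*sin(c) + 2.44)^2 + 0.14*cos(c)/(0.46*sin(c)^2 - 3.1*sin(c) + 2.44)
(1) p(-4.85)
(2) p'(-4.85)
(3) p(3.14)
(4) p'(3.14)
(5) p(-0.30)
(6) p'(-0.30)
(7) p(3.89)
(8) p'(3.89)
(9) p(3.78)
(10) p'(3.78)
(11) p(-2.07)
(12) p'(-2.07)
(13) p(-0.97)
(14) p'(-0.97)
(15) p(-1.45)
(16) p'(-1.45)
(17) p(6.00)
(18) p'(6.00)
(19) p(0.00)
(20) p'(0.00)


(1) = -14.49
(2) = 24.15
(3) = 1.01
(4) = -1.34
(5) = 0.71
(6) = 0.71
(7) = 0.50
(8) = -0.31
(9) = 0.53
(10) = -0.38
(11) = 0.42
(12) = -0.16
(13) = 0.44
(14) = 0.20
(15) = 0.39
(16) = 0.03
(17) = 0.72
(18) = 0.74
(19) = 1.01
(20) = 1.34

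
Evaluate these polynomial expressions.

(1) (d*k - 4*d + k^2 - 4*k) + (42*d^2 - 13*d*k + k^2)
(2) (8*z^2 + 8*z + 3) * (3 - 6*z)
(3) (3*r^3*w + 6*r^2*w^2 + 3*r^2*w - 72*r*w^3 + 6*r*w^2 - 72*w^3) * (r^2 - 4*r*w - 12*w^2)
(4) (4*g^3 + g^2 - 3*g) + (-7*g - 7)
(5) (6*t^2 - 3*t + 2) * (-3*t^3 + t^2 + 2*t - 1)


(1) = 42*d^2 - 12*d*k - 4*d + 2*k^2 - 4*k
(2) = -48*z^3 - 24*z^2 + 6*z + 9
(3) = 3*r^5*w - 6*r^4*w^2 + 3*r^4*w - 132*r^3*w^3 - 6*r^3*w^2 + 216*r^2*w^4 - 132*r^2*w^3 + 864*r*w^5 + 216*r*w^4 + 864*w^5
(4) = 4*g^3 + g^2 - 10*g - 7
(5) = -18*t^5 + 15*t^4 + 3*t^3 - 10*t^2 + 7*t - 2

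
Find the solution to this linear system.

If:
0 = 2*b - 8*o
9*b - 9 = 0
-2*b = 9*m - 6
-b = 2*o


Then:
No Solution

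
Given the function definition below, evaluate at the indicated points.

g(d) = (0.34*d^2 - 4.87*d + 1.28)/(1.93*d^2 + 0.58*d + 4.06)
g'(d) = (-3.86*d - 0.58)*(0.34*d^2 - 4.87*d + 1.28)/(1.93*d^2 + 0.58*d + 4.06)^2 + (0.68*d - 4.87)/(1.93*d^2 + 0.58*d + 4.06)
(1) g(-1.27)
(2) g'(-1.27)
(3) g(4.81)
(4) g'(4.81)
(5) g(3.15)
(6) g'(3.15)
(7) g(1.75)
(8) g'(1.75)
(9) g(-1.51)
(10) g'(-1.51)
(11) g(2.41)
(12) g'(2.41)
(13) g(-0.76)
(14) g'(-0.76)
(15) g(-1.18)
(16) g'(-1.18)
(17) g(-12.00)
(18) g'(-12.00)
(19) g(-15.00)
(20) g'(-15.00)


(1) = 1.25
(2) = -0.05
(3) = -0.28
(4) = 0.07
(5) = -0.43
(6) = 0.11
(7) = -0.56
(8) = 0.04
(9) = 1.24
(10) = 0.08
(11) = -0.51
(12) = 0.11
(13) = 1.09
(14) = -0.59
(15) = 1.24
(16) = -0.12
(17) = 0.40
(18) = 0.02
(19) = 0.35
(20) = 0.01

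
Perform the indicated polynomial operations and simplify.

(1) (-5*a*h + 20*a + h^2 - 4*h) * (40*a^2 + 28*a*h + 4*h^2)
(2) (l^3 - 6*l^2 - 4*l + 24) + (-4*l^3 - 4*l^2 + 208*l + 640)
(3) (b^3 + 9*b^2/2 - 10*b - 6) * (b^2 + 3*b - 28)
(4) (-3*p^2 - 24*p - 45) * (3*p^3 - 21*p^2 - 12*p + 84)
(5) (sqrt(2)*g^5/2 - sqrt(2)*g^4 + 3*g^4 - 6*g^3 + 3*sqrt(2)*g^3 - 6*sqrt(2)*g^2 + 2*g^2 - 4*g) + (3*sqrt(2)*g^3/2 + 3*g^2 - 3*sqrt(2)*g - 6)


(1) = -200*a^3*h + 800*a^3 - 100*a^2*h^2 + 400*a^2*h + 8*a*h^3 - 32*a*h^2 + 4*h^4 - 16*h^3
(2) = -3*l^3 - 10*l^2 + 204*l + 664
(3) = b^5 + 15*b^4/2 - 49*b^3/2 - 162*b^2 + 262*b + 168
(4) = -9*p^5 - 9*p^4 + 405*p^3 + 981*p^2 - 1476*p - 3780
(5) = sqrt(2)*g^5/2 - sqrt(2)*g^4 + 3*g^4 - 6*g^3 + 9*sqrt(2)*g^3/2 - 6*sqrt(2)*g^2 + 5*g^2 - 3*sqrt(2)*g - 4*g - 6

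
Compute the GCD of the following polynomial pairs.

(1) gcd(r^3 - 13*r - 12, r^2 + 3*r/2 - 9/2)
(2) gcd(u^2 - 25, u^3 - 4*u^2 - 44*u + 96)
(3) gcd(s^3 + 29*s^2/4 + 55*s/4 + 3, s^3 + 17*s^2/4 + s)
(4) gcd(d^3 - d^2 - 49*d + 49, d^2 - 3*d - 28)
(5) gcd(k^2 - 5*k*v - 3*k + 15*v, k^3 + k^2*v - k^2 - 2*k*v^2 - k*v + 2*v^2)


(1) = r + 3
(2) = 1
(3) = s^2 + 17*s/4 + 1
(4) = d - 7
(5) = gcd((k - 3)*(k - 5*v), (k - 1)*(k - v)*(k + 2*v)) = 1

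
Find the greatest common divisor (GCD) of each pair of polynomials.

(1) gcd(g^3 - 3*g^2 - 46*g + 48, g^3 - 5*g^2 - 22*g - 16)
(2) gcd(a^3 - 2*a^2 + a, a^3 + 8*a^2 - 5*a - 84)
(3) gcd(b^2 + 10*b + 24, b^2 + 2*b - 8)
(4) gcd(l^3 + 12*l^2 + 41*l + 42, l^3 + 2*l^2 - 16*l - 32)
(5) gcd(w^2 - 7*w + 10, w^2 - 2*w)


(1) = g - 8
(2) = 1
(3) = gcd((b + 4)*(b + 6), (b - 2)*(b + 4)) = b + 4
(4) = gcd((l + 2)*(l + 3)*(l + 7), (l - 4)*(l + 2)*(l + 4)) = l + 2
(5) = w - 2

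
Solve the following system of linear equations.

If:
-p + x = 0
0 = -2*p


Then:
p = 0
x = 0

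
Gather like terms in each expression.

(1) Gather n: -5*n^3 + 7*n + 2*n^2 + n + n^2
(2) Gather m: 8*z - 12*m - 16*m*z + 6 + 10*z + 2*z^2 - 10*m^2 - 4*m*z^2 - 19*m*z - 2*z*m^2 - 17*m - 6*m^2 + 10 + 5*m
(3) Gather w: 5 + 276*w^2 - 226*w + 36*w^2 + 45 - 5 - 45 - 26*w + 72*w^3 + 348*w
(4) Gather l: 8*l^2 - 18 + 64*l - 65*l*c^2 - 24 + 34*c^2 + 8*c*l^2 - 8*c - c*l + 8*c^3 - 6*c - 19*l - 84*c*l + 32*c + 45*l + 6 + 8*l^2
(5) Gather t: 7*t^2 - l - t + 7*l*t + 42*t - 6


(1) = -5*n^3 + 3*n^2 + 8*n
(2) = m^2*(-2*z - 16) + m*(-4*z^2 - 35*z - 24) + 2*z^2 + 18*z + 16
(3) = 72*w^3 + 312*w^2 + 96*w
(4) = 8*c^3 + 34*c^2 + 18*c + l^2*(8*c + 16) + l*(-65*c^2 - 85*c + 90) - 36
(5) = -l + 7*t^2 + t*(7*l + 41) - 6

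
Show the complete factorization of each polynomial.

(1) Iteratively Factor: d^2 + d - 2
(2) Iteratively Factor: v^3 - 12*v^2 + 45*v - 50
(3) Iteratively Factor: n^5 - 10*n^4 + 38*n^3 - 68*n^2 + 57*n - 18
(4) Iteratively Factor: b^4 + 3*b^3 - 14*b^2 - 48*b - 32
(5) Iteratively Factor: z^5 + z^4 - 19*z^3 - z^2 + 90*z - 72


(1) = (d - 1)*(d + 2)
(2) = (v - 5)*(v^2 - 7*v + 10) = (v - 5)^2*(v - 2)
(3) = (n - 2)*(n^4 - 8*n^3 + 22*n^2 - 24*n + 9) = (n - 2)*(n - 1)*(n^3 - 7*n^2 + 15*n - 9) = (n - 3)*(n - 2)*(n - 1)*(n^2 - 4*n + 3) = (n - 3)^2*(n - 2)*(n - 1)*(n - 1)
(4) = (b + 4)*(b^3 - b^2 - 10*b - 8) = (b - 4)*(b + 4)*(b^2 + 3*b + 2) = (b - 4)*(b + 2)*(b + 4)*(b + 1)
(5) = (z + 4)*(z^4 - 3*z^3 - 7*z^2 + 27*z - 18) = (z - 1)*(z + 4)*(z^3 - 2*z^2 - 9*z + 18) = (z - 2)*(z - 1)*(z + 4)*(z^2 - 9) = (z - 2)*(z - 1)*(z + 3)*(z + 4)*(z - 3)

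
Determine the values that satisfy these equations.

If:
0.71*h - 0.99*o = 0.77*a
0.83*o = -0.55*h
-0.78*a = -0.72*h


Then:
a = 0.00
h = 0.00
o = 0.00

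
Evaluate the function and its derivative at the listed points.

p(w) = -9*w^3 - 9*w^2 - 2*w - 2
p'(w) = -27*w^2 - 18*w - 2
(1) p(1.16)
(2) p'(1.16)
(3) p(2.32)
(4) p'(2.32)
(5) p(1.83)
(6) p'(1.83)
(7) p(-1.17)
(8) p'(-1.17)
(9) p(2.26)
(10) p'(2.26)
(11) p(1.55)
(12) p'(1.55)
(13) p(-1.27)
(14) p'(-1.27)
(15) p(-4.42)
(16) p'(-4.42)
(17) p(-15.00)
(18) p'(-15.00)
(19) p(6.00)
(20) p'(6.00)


(1) = -30.48
(2) = -59.21
(3) = -167.47
(4) = -189.08
(5) = -90.96
(6) = -125.36
(7) = 2.43
(8) = -17.90
(9) = -156.38
(10) = -180.59
(11) = -60.24
(12) = -94.77
(13) = 4.46
(14) = -22.69
(15) = 608.17
(16) = -449.92
(17) = 28378.00
(18) = -5807.00
(19) = -2282.00
(20) = -1082.00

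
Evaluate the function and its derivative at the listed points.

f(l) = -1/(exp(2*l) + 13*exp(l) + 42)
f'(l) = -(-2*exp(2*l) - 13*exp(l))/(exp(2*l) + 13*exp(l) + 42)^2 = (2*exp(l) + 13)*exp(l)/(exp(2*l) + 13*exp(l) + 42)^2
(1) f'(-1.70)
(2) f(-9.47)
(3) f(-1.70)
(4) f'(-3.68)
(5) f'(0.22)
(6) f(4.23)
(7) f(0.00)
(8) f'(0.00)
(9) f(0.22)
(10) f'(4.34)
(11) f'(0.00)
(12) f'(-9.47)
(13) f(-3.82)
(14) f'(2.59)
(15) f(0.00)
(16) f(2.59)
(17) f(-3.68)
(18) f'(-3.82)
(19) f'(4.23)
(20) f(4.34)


(1) = 0.00
(2) = -0.02
(3) = -0.02
(4) = 0.00
(5) = 0.01
(6) = -0.00
(7) = -0.02
(8) = 0.00
(9) = -0.02
(10) = 0.00
(11) = 0.00
(12) = 0.00
(13) = -0.02
(14) = 0.00
(15) = -0.02
(16) = -0.00
(17) = -0.02
(18) = 0.00
(19) = 0.00
(20) = -0.00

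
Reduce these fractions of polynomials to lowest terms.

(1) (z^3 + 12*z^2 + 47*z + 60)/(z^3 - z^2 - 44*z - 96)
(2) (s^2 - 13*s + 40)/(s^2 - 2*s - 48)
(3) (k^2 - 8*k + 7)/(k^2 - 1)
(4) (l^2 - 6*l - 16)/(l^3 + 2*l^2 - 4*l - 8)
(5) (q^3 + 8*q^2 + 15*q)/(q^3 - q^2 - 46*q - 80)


(1) = (z + 5)/(z - 8)
(2) = (s - 5)/(s + 6)
(3) = (k - 7)/(k + 1)
(4) = (l - 8)/(l^2 - 4)
(5) = (q^2 + 3*q)/(q^2 - 6*q - 16)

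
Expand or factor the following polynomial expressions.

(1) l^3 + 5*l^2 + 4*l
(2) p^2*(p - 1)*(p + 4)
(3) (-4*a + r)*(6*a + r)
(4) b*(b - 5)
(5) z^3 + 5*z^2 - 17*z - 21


(1) = l*(l + 1)*(l + 4)
(2) = p^4 + 3*p^3 - 4*p^2
(3) = -24*a^2 + 2*a*r + r^2
(4) = b^2 - 5*b
(5) = (z - 3)*(z + 1)*(z + 7)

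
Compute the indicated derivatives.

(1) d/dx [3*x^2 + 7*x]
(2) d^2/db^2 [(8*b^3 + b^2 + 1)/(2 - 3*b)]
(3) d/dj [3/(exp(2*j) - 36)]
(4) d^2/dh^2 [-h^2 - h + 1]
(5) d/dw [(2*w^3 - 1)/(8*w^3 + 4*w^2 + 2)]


(1) = 6*x + 7
(2) = 2*(-72*b^3 + 144*b^2 - 96*b - 13)/(27*b^3 - 54*b^2 + 36*b - 8)
(3) = -6*exp(2*j)/(exp(2*j) - 36)^2
(4) = -2
(5) = w*(2*w^3 + 9*w + 2)/(16*w^6 + 16*w^5 + 4*w^4 + 8*w^3 + 4*w^2 + 1)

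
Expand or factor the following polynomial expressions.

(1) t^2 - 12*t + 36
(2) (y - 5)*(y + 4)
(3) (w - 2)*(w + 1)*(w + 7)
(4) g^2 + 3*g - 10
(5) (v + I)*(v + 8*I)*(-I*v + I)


(1) = (t - 6)^2
(2) = y^2 - y - 20
(3) = w^3 + 6*w^2 - 9*w - 14
(4) = (g - 2)*(g + 5)
(5) = -I*v^3 + 9*v^2 + I*v^2 - 9*v + 8*I*v - 8*I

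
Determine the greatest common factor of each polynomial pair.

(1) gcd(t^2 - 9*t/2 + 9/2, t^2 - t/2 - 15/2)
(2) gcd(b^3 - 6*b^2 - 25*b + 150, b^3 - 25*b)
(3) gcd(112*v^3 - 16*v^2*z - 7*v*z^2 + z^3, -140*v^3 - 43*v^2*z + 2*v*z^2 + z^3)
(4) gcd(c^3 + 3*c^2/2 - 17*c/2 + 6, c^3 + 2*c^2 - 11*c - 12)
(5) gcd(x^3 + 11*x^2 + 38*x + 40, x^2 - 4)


(1) = gcd((t - 3)*(t - 3/2), (t - 3)*(t + 5/2)) = t - 3
(2) = gcd((b - 6)*(b - 5)*(b + 5), b*(b - 5)*(b + 5)) = b^2 - 25
(3) = gcd((-7*v + z)*(-4*v + z)*(4*v + z), (-7*v + z)*(4*v + z)*(5*v + z)) = -28*v^2 - 3*v*z + z^2
(4) = gcd((c - 3/2)*(c - 1)*(c + 4), (c - 3)*(c + 1)*(c + 4)) = c + 4
(5) = x + 2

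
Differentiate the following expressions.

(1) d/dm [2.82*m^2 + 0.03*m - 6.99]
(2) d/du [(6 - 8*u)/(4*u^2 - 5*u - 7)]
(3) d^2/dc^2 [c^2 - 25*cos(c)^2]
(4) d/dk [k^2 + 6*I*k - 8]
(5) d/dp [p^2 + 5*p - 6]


(1) = 5.64*m + 0.03
(2) = 2*(16*u^2 - 24*u + 43)/(16*u^4 - 40*u^3 - 31*u^2 + 70*u + 49)
(3) = 52 - 100*sin(c)^2
(4) = 2*k + 6*I
(5) = 2*p + 5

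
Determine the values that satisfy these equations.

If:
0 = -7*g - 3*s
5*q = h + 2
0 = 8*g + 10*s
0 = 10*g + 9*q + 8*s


Then:
g = 0
h = -2
q = 0
s = 0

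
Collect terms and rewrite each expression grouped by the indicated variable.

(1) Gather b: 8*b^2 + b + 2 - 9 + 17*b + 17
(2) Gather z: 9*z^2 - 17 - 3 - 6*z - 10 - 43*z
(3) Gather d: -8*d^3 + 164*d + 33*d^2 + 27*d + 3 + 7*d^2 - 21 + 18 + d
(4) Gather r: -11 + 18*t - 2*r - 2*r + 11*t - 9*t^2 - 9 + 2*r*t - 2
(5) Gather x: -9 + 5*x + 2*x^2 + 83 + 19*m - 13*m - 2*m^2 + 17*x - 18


(1) = 8*b^2 + 18*b + 10
(2) = 9*z^2 - 49*z - 30
(3) = -8*d^3 + 40*d^2 + 192*d
(4) = r*(2*t - 4) - 9*t^2 + 29*t - 22
(5) = -2*m^2 + 6*m + 2*x^2 + 22*x + 56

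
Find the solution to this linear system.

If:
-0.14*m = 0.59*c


Then:
c = -0.23728813559322*m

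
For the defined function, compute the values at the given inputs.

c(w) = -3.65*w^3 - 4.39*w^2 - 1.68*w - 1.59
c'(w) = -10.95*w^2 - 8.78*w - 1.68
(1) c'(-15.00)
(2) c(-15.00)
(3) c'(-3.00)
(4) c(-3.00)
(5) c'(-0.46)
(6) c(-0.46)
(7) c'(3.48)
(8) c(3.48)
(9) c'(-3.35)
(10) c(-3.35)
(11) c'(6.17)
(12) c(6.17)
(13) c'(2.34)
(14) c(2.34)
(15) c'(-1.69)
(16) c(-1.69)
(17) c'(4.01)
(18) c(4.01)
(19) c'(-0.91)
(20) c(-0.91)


(1) = -2333.73
(2) = 11354.61
(3) = -73.89
(4) = 62.49
(5) = 0.04
(6) = -1.39
(7) = -164.84
(8) = -214.43
(9) = -95.15
(10) = 91.99
(11) = -472.71
(12) = -1036.41
(13) = -82.18
(14) = -76.33
(15) = -18.12
(16) = 6.33
(17) = -212.96
(18) = -314.27
(19) = -2.76
(20) = -0.95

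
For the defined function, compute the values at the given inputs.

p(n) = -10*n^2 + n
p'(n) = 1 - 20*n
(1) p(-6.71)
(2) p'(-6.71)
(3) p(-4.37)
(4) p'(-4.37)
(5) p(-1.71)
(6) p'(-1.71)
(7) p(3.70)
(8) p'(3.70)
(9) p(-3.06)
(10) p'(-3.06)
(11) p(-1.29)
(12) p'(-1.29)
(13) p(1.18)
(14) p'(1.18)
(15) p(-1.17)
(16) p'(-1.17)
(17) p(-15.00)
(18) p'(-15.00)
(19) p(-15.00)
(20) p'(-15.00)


(1) = -456.95
(2) = 135.20
(3) = -195.34
(4) = 88.40
(5) = -30.95
(6) = 35.20
(7) = -133.20
(8) = -73.00
(9) = -96.70
(10) = 62.20
(11) = -17.93
(12) = 26.80
(13) = -12.74
(14) = -22.60
(15) = -14.86
(16) = 24.40
(17) = -2265.00
(18) = 301.00
(19) = -2265.00
(20) = 301.00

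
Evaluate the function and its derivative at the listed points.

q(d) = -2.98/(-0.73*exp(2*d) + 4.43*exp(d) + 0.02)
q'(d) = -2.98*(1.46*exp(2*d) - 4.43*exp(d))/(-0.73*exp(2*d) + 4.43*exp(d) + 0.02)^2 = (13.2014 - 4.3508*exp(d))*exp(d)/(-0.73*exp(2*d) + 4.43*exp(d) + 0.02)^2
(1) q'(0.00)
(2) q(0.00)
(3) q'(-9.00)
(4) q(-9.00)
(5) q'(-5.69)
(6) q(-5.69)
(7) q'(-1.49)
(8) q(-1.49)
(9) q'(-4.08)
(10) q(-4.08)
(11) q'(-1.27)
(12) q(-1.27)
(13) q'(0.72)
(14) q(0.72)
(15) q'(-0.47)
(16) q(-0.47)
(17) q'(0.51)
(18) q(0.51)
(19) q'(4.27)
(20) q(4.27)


(1) = 0.64
(2) = -0.80
(3) = 3.86
(4) = -145.04
(5) = 36.46
(6) = -85.23
(7) = 2.86
(8) = -3.04
(9) = 24.75
(10) = -31.47
(11) = 2.31
(12) = -2.47
(13) = 0.24
(14) = -0.49
(15) = 1.05
(16) = -1.19
(17) = 0.34
(18) = -0.55
(19) = -0.00
(20) = 0.00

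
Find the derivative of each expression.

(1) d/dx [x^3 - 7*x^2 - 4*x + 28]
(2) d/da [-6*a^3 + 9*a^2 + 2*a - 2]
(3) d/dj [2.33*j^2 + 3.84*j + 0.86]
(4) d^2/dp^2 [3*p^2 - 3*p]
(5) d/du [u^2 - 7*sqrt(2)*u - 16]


(1) = 3*x^2 - 14*x - 4
(2) = -18*a^2 + 18*a + 2
(3) = 4.66*j + 3.84
(4) = 6
(5) = 2*u - 7*sqrt(2)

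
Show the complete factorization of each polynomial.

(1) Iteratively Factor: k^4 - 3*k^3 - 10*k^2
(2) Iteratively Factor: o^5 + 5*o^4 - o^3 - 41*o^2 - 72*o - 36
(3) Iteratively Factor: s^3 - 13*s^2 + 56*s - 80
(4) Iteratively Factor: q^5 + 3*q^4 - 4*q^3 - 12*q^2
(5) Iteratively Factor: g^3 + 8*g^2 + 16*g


(1) = (k - 5)*(k^3 + 2*k^2) = k*(k - 5)*(k^2 + 2*k) = k*(k - 5)*(k + 2)*(k)
(2) = (o + 1)*(o^4 + 4*o^3 - 5*o^2 - 36*o - 36) = (o + 1)*(o + 2)*(o^3 + 2*o^2 - 9*o - 18) = (o + 1)*(o + 2)^2*(o^2 - 9) = (o + 1)*(o + 2)^2*(o + 3)*(o - 3)
(3) = (s - 5)*(s^2 - 8*s + 16) = (s - 5)*(s - 4)*(s - 4)
(4) = (q)*(q^4 + 3*q^3 - 4*q^2 - 12*q) = q^2*(q^3 + 3*q^2 - 4*q - 12) = q^2*(q + 3)*(q^2 - 4) = q^2*(q - 2)*(q + 3)*(q + 2)
(5) = (g + 4)*(g^2 + 4*g) = g*(g + 4)*(g + 4)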